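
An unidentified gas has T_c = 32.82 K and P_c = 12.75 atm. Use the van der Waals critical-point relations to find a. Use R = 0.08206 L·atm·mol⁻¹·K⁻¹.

a ≈ 0.2400 L²·atm/mol²

From T_c = 8a/(27Rb) and P_c = a/(27b²): a = 27 R² T_c²/(64 P_c).
a = 27×(0.08206)²×(32.82)²/(64×12.75) = 195.84/816.00 = 0.2400 L²·atm/mol²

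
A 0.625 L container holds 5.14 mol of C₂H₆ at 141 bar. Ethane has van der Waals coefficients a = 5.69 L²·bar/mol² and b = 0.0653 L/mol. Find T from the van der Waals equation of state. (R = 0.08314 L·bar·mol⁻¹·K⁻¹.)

T = (P + a n²/V²)(V − nb)/(nR)
P + a n²/V² = 141 + (5.69)(5.14)²/(0.625)² = 525.84 bar
V − nb = 0.625 − (5.14)(0.0653) = 0.28936 L
T = (525.84)(0.28936)/((5.14)(0.08314)) = 356.1 K

T ≈ 356.1 K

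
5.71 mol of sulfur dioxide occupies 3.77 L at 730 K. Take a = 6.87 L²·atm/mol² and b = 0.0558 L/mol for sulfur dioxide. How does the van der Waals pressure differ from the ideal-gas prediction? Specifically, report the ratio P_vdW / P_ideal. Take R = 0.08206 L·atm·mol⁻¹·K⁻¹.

Ideal: P_ideal = nRT/V = (5.71)(0.08206)(730)/3.77 = 90.7296 atm
vdW: P = nRT/(V − nb) − a n²/V² = 342.051/3.45138 − 223.990/14.2129 = 99.1056 − 15.7596 = 83.3460 atm
Ratio = 83.3460/90.7296 = 0.9186

P_vdW / P_ideal ≈ 0.9186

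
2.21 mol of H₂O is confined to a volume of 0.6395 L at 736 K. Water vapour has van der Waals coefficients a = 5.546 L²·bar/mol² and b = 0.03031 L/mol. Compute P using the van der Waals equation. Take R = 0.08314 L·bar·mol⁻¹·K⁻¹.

P ≈ 170.0 bar

P = nRT/(V − nb) − a n²/V²
nRT/(V − nb) = (2.21)(0.08314)(736)/(0.6395 − 2.21×0.03031) = 135.23/0.57251 = 236.21 bar
a n²/V² = (5.546)(2.21)²/(0.6395)² = 66.234 bar
P = 236.21 − 66.234 = 170.0 bar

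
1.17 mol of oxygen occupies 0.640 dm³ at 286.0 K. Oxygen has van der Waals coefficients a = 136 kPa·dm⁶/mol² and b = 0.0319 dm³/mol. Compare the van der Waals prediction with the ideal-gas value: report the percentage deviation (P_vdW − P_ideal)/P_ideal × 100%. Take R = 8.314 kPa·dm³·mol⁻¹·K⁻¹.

Ideal: P_ideal = nRT/V = (1.17)(8.314)(286.0)/0.640 = 4346.92 kPa
vdW: P = nRT/(V − nb) − a n²/V² = 2782.03/0.602677 − 186.170/0.409600 = 4616.12 − 454.517 = 4161.60 kPa
% deviation = (4161.60 − 4346.92)/4346.92 × 100% = -4.26%

-4.26 %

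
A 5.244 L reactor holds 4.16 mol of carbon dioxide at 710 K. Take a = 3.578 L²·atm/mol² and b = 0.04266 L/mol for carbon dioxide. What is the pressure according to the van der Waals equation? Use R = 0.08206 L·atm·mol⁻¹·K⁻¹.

P ≈ 45.59 atm

P = nRT/(V − nb) − a n²/V²
nRT/(V − nb) = (4.16)(0.08206)(710)/(5.244 − 4.16×0.04266) = 242.37/5.0665 = 47.838 atm
a n²/V² = (3.578)(4.16)²/(5.244)² = 2.2517 atm
P = 47.838 − 2.2517 = 45.59 atm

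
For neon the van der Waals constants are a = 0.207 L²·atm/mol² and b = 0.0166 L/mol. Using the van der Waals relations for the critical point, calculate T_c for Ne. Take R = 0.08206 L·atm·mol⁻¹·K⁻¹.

T_c ≈ 45.03 K

For a van der Waals gas, T_c = 8a/(27Rb).
T_c = 8×0.207/(27×0.08206×0.0166) = 1.6560/0.036779 = 45.03 K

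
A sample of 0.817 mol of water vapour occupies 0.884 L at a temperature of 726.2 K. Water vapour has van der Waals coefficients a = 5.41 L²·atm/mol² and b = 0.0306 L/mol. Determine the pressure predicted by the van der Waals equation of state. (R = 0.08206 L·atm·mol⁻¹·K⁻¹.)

P ≈ 52.06 atm

P = nRT/(V − nb) − a n²/V²
nRT/(V − nb) = (0.817)(0.08206)(726.2)/(0.884 − 0.817×0.0306) = 48.687/0.85900 = 56.679 atm
a n²/V² = (5.41)(0.817)²/(0.884)² = 4.6210 atm
P = 56.679 − 4.6210 = 52.06 atm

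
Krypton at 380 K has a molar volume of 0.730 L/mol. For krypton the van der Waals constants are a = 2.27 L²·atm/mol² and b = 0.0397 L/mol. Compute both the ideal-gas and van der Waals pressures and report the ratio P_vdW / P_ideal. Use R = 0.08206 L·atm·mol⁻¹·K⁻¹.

P_vdW / P_ideal ≈ 0.9578

Ideal: P_ideal = RT/V_m = (0.08206)(380)/0.730 = 42.7162 atm
vdW: P = RT/(V_m − b) − a/V_m² = 31.1828/0.690300 − 2.27/0.532900 = 45.1728 − 4.25971 = 40.9131 atm
Ratio = 40.9131/42.7162 = 0.9578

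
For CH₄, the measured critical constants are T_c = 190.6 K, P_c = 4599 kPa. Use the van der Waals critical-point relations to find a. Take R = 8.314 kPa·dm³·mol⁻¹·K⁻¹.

From T_c = 8a/(27Rb) and P_c = a/(27b²): a = 27 R² T_c²/(64 P_c).
a = 27×(8.314)²×(190.6)²/(64×4599) = 67799985/294336 = 230.3 kPa·dm⁶/mol²

a ≈ 230.3 kPa·dm⁶/mol²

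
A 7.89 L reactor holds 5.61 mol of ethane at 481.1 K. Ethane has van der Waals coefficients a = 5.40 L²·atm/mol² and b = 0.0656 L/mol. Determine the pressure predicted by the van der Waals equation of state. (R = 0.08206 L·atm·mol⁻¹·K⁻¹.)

P ≈ 26.71 atm

P = nRT/(V − nb) − a n²/V²
nRT/(V − nb) = (5.61)(0.08206)(481.1)/(7.89 − 5.61×0.0656) = 221.48/7.5220 = 29.444 atm
a n²/V² = (5.40)(5.61)²/(7.89)² = 2.7300 atm
P = 29.444 − 2.7300 = 26.71 atm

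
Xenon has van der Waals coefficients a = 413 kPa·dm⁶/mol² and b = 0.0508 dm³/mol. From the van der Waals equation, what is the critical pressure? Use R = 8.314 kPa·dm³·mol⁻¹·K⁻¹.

For a van der Waals gas, P_c = a/(27b²).
P_c = 413/(27×(0.0508)²) = 413/0.069677 = 5927 kPa

P_c ≈ 5927 kPa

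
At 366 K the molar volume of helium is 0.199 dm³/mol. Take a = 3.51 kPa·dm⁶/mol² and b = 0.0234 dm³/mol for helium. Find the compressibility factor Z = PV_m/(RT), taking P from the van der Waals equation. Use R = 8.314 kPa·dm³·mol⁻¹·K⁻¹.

P = RT/(V_m − b) − a/V_m² = (8.314)(366)/(0.199 − 0.0234) − 3.51/(0.199)²
  = 3042.9/0.17560 − 88.634 = 17329 − 88.634 = 17240 kPa
Z = PV_m/(RT) = (17240)(0.199)/((8.314)(366)) = 3430.8/3042.9 = 1.127

Z ≈ 1.127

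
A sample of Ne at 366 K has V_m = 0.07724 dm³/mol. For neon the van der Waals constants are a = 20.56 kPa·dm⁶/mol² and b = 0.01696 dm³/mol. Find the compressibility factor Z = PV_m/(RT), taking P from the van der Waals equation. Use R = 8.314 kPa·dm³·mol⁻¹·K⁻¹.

Z ≈ 1.194

P = RT/(V_m − b) − a/V_m² = (8.314)(366)/(0.07724 − 0.01696) − 20.56/(0.07724)²
  = 3042.9/0.060280 − 3446.2 = 50479 − 3446.2 = 47033 kPa
Z = PV_m/(RT) = (47033)(0.07724)/((8.314)(366)) = 3632.8/3042.9 = 1.194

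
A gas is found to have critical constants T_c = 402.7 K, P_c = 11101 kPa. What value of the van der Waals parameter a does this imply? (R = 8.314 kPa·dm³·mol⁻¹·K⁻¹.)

From T_c = 8a/(27Rb) and P_c = a/(27b²): a = 27 R² T_c²/(64 P_c).
a = 27×(8.314)²×(402.7)²/(64×11101) = 302654450/710464 = 426.0 kPa·dm⁶/mol²

a ≈ 426.0 kPa·dm⁶/mol²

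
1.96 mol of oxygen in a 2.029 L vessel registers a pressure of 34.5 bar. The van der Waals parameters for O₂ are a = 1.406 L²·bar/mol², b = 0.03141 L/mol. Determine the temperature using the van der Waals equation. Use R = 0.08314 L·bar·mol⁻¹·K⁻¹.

T ≈ 432.4 K

T = (P + a n²/V²)(V − nb)/(nR)
P + a n²/V² = 34.5 + (1.406)(1.96)²/(2.029)² = 35.812 bar
V − nb = 2.029 − (1.96)(0.03141) = 1.9674 L
T = (35.812)(1.9674)/((1.96)(0.08314)) = 432.4 K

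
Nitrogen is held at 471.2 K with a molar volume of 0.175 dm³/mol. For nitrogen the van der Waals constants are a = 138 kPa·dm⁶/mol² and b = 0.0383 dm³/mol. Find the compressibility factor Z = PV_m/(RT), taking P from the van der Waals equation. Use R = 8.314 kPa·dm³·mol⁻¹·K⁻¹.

Z ≈ 1.079

P = RT/(V_m − b) − a/V_m² = (8.314)(471.2)/(0.175 − 0.0383) − 138/(0.175)²
  = 3917.6/0.13670 − 4506.1 = 28658 − 4506.1 = 24152 kPa
Z = PV_m/(RT) = (24152)(0.175)/((8.314)(471.2)) = 4226.6/3917.6 = 1.079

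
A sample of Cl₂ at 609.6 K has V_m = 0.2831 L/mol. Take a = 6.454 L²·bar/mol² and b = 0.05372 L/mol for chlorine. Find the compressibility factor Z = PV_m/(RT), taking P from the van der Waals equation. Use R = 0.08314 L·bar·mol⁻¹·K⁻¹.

Z ≈ 0.7844

P = RT/(V_m − b) − a/V_m² = (0.08314)(609.6)/(0.2831 − 0.05372) − 6.454/(0.2831)²
  = 50.682/0.22938 − 80.528 = 220.95 − 80.528 = 140.42 bar
Z = PV_m/(RT) = (140.42)(0.2831)/((0.08314)(609.6)) = 39.753/50.682 = 0.7844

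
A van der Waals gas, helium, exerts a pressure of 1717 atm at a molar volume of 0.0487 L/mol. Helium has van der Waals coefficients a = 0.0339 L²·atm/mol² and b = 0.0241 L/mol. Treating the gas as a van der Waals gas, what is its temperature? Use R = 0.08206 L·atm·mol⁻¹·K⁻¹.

T ≈ 519.0 K

T = (P + a/V_m²)(V_m − b)/R
P + a/V_m² = 1717 + 0.0339/(0.0487)² = 1731.3 atm
V_m − b = 0.0487 − 0.0241 = 0.024600 L/mol
T = (1731.3)(0.024600)/0.08206 = 519.0 K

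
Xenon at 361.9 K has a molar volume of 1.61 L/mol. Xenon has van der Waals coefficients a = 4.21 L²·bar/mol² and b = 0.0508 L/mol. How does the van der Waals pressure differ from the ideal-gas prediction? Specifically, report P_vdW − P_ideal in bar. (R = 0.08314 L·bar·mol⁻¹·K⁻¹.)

Ideal: P_ideal = RT/V_m = (0.08314)(361.9)/1.61 = 18.6884 bar
vdW: P = RT/(V_m − b) − a/V_m² = 30.0884/1.55920 − 4.21/2.59210 = 19.2973 − 1.62417 = 17.6731 bar
ΔP = 17.6731 − 18.6884 = -1.015 bar

ΔP ≈ -1.015 bar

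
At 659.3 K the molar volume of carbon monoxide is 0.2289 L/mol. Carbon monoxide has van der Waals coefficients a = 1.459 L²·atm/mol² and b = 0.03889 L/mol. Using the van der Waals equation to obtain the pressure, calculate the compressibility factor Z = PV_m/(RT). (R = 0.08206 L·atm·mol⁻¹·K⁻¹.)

Z ≈ 1.087

P = RT/(V_m − b) − a/V_m² = (0.08206)(659.3)/(0.2289 − 0.03889) − 1.459/(0.2289)²
  = 54.102/0.19001 − 27.846 = 284.73 − 27.846 = 256.88 atm
Z = PV_m/(RT) = (256.88)(0.2289)/((0.08206)(659.3)) = 58.800/54.102 = 1.087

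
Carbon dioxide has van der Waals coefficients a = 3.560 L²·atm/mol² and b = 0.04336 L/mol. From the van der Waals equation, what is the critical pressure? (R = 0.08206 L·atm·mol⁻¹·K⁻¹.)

For a van der Waals gas, P_c = a/(27b²).
P_c = 3.560/(27×(0.04336)²) = 3.560/0.050762 = 70.13 atm

P_c ≈ 70.13 atm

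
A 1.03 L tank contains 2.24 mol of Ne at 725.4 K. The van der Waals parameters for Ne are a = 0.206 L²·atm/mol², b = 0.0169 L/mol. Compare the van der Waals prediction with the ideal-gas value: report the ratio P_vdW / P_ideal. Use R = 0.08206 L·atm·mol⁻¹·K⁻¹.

Ideal: P_ideal = nRT/V = (2.24)(0.08206)(725.4)/1.03 = 129.455 atm
vdW: P = nRT/(V − nb) − a n²/V² = 133.339/0.992144 − 1.03363/1.06090 = 134.395 − 0.974295 = 133.421 atm
Ratio = 133.421/129.455 = 1.031

P_vdW / P_ideal ≈ 1.031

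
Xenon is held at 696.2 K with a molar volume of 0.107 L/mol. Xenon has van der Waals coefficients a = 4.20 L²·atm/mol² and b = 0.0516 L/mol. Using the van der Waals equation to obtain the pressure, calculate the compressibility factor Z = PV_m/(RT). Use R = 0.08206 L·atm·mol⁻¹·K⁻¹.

Z ≈ 1.244

P = RT/(V_m − b) − a/V_m² = (0.08206)(696.2)/(0.107 − 0.0516) − 4.20/(0.107)²
  = 57.130/0.055400 − 366.84 = 1031.2 − 366.84 = 664.4 atm
Z = PV_m/(RT) = (664.4)(0.107)/((0.08206)(696.2)) = 71.091/57.130 = 1.244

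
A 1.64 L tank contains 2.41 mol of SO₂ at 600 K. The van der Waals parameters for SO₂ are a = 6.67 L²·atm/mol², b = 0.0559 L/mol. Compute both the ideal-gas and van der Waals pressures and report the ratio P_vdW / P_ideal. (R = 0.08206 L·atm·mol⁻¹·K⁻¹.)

Ideal: P_ideal = nRT/V = (2.41)(0.08206)(600)/1.64 = 72.3529 atm
vdW: P = nRT/(V − nb) − a n²/V² = 118.659/1.50528 − 38.7400/2.68960 = 78.8285 − 14.4036 = 64.4249 atm
Ratio = 64.4249/72.3529 = 0.8904

P_vdW / P_ideal ≈ 0.8904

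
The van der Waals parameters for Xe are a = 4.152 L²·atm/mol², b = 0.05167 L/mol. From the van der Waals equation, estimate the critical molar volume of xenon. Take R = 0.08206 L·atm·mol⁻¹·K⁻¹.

For a van der Waals gas, V_m,c = 3b.
V_m,c = 3×0.05167 = 0.1550 L/mol

V_m,c ≈ 0.1550 L/mol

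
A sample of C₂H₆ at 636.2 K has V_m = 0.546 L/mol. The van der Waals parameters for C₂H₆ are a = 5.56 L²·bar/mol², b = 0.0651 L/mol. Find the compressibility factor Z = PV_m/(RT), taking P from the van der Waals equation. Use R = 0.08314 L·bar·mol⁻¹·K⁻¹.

P = RT/(V_m − b) − a/V_m² = (0.08314)(636.2)/(0.546 − 0.0651) − 5.56/(0.546)²
  = 52.894/0.48090 − 18.650 = 109.99 − 18.650 = 91.34 bar
Z = PV_m/(RT) = (91.34)(0.546)/((0.08314)(636.2)) = 49.872/52.894 = 0.9429

Z ≈ 0.9429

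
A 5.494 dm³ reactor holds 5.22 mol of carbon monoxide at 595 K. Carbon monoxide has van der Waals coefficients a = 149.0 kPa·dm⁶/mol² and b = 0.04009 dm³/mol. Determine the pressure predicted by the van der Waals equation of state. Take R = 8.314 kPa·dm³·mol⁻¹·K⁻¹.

P ≈ 4752 kPa

P = nRT/(V − nb) − a n²/V²
nRT/(V − nb) = (5.22)(8.314)(595)/(5.494 − 5.22×0.04009) = 25822/5.2847 = 4886.2 kPa
a n²/V² = (149.0)(5.22)²/(5.494)² = 134.51 kPa
P = 4886.2 − 134.51 = 4752 kPa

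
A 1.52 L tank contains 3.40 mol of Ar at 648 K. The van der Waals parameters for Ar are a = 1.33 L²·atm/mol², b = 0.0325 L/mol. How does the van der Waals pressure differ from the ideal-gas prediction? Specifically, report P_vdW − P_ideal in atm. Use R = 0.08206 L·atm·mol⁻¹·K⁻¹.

ΔP ≈ 2.67 atm

Ideal: P_ideal = nRT/V = (3.40)(0.08206)(648)/1.52 = 118.944 atm
vdW: P = nRT/(V − nb) − a n²/V² = 180.795/1.40950 − 15.3748/2.31040 = 128.269 − 6.65461 = 121.614 atm
ΔP = 121.614 − 118.944 = 2.67 atm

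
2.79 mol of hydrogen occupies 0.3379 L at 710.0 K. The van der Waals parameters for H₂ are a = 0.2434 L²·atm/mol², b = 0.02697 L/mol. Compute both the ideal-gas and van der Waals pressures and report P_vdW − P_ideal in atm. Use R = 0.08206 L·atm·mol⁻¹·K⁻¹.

ΔP ≈ 121.2 atm

Ideal: P_ideal = nRT/V = (2.79)(0.08206)(710.0)/0.3379 = 481.067 atm
vdW: P = nRT/(V − nb) − a n²/V² = 162.553/0.262654 − 1.89465/0.114176 = 618.886 − 16.5941 = 602.292 atm
ΔP = 602.292 − 481.067 = 121.2 atm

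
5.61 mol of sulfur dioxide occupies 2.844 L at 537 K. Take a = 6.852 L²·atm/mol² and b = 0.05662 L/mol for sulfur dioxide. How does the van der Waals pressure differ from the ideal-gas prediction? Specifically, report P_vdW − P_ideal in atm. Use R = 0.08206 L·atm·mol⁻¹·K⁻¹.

Ideal: P_ideal = nRT/V = (5.61)(0.08206)(537)/2.844 = 86.9239 atm
vdW: P = nRT/(V − nb) − a n²/V² = 247.211/2.52636 − 215.647/8.08834 = 97.8526 − 26.6615 = 71.1911 atm
ΔP = 71.1911 − 86.9239 = -15.73 atm

ΔP ≈ -15.73 atm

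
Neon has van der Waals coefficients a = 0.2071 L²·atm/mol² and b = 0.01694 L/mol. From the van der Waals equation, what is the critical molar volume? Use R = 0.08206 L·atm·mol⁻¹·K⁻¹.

For a van der Waals gas, V_m,c = 3b.
V_m,c = 3×0.01694 = 0.05082 L/mol

V_m,c ≈ 0.05082 L/mol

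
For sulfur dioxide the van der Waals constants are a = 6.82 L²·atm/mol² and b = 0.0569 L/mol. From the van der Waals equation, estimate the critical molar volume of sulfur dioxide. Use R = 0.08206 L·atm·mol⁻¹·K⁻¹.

For a van der Waals gas, V_m,c = 3b.
V_m,c = 3×0.0569 = 0.1707 L/mol

V_m,c ≈ 0.1707 L/mol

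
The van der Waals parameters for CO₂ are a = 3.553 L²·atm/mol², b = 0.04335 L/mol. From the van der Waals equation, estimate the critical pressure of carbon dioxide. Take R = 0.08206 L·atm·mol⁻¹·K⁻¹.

For a van der Waals gas, P_c = a/(27b²).
P_c = 3.553/(27×(0.04335)²) = 3.553/0.050739 = 70.03 atm

P_c ≈ 70.03 atm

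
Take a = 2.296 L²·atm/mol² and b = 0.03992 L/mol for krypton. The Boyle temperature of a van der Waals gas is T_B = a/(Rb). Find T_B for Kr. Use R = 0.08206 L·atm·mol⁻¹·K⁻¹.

For a van der Waals gas the second virial coefficient B₂ = b − a/(RT) vanishes at T_B = a/(Rb).
T_B = 2.296/(0.08206×0.03992) = 2.296/0.0032758 = 700.9 K

T_B ≈ 700.9 K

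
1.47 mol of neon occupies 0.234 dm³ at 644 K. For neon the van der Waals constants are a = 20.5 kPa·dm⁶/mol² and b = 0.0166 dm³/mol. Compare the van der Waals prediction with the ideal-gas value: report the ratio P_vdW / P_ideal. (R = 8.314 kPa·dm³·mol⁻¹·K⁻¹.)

P_vdW / P_ideal ≈ 1.092

Ideal: P_ideal = nRT/V = (1.47)(8.314)(644)/0.234 = 33635.5 kPa
vdW: P = nRT/(V − nb) − a n²/V² = 7870.70/0.209598 − 44.2985/0.0547560 = 37551.4 − 809.016 = 36742.4 kPa
Ratio = 36742.4/33635.5 = 1.092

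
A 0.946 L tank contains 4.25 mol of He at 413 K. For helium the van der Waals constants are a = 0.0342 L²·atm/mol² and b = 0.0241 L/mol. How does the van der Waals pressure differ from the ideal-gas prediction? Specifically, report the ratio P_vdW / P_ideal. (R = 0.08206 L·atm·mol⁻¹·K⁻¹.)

Ideal: P_ideal = nRT/V = (4.25)(0.08206)(413)/0.946 = 152.258 atm
vdW: P = nRT/(V − nb) − a n²/V² = 144.036/0.843575 − 0.617738/0.894916 = 170.745 − 0.690275 = 170.055 atm
Ratio = 170.055/152.258 = 1.117

P_vdW / P_ideal ≈ 1.117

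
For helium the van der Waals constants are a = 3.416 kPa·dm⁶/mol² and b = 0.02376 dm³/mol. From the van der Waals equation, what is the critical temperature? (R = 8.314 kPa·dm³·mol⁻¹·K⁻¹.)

For a van der Waals gas, T_c = 8a/(27Rb).
T_c = 8×3.416/(27×8.314×0.02376) = 27.328/5.3336 = 5.124 K

T_c ≈ 5.124 K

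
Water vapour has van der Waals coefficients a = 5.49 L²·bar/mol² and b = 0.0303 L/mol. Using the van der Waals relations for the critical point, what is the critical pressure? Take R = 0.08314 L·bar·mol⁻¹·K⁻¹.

P_c ≈ 221.5 bar

For a van der Waals gas, P_c = a/(27b²).
P_c = 5.49/(27×(0.0303)²) = 5.49/0.024788 = 221.5 bar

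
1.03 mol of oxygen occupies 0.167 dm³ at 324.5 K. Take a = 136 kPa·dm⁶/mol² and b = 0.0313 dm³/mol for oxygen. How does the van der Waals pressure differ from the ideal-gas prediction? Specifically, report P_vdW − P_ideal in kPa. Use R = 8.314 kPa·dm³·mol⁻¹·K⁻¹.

Ideal: P_ideal = nRT/V = (1.03)(8.314)(324.5)/0.167 = 16639.7 kPa
vdW: P = nRT/(V − nb) − a n²/V² = 2778.83/0.134761 − 144.282/0.0278890 = 20620.4 − 5173.44 = 15447.0 kPa
ΔP = 15447.0 − 16639.7 = -1193 kPa

ΔP ≈ -1193 kPa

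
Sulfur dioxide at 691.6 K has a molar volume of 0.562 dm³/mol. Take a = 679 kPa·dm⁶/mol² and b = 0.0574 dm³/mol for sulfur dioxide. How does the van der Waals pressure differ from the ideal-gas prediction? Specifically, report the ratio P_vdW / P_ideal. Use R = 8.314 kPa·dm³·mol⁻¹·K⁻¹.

P_vdW / P_ideal ≈ 0.9036

Ideal: P_ideal = RT/V_m = (8.314)(691.6)/0.562 = 10231.2 kPa
vdW: P = RT/(V_m − b) − a/V_m² = 5749.96/0.504600 − 679/0.315844 = 11395.1 − 2149.80 = 9245.3 kPa
Ratio = 9245.3/10231.2 = 0.9036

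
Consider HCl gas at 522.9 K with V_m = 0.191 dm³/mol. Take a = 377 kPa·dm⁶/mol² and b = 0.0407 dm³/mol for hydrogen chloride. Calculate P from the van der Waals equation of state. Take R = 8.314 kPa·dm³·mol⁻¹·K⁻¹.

P = RT/(V_m − b) − a/V_m²
RT/(V_m − b) = (8.314)(522.9)/(0.191 − 0.0407) = 4347.4/0.15030 = 28925 kPa
a/V_m² = 377/(0.191)² = 10334 kPa
P = 28925 − 10334 = 18591 kPa

P ≈ 18591 kPa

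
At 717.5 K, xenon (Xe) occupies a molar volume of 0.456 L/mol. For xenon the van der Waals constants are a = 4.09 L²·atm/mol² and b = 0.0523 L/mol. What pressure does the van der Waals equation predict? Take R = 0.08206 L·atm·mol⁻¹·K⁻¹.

P ≈ 126.2 atm

P = RT/(V_m − b) − a/V_m²
RT/(V_m − b) = (0.08206)(717.5)/(0.456 − 0.0523) = 58.878/0.40370 = 145.85 atm
a/V_m² = 4.09/(0.456)² = 19.670 atm
P = 145.85 − 19.670 = 126.2 atm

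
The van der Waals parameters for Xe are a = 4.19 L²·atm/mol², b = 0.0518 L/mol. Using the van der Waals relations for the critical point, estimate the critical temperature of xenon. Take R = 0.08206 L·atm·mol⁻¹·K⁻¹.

For a van der Waals gas, T_c = 8a/(27Rb).
T_c = 8×4.19/(27×0.08206×0.0518) = 33.520/0.11477 = 292.1 K

T_c ≈ 292.1 K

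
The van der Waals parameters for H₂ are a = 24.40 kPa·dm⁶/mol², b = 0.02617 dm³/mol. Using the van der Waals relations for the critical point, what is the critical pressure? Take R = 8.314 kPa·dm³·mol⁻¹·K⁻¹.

P_c ≈ 1320 kPa

For a van der Waals gas, P_c = a/(27b²).
P_c = 24.40/(27×(0.02617)²) = 24.40/0.018491 = 1320 kPa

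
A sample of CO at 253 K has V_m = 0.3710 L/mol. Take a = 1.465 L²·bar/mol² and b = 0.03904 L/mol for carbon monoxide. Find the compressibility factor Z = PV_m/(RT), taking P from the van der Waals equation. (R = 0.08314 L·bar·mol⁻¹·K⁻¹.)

P = RT/(V_m − b) − a/V_m² = (0.08314)(253)/(0.3710 − 0.03904) − 1.465/(0.3710)²
  = 21.034/0.33196 − 10.644 = 63.363 − 10.644 = 52.719 bar
Z = PV_m/(RT) = (52.719)(0.3710)/((0.08314)(253)) = 19.559/21.034 = 0.9299

Z ≈ 0.9299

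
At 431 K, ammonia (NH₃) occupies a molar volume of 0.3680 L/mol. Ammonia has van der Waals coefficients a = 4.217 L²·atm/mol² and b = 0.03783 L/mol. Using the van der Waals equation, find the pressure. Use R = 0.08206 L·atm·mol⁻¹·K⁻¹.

P ≈ 75.98 atm

P = RT/(V_m − b) − a/V_m²
RT/(V_m − b) = (0.08206)(431)/(0.3680 − 0.03783) = 35.368/0.33017 = 107.12 atm
a/V_m² = 4.217/(0.3680)² = 31.139 atm
P = 107.12 − 31.139 = 75.98 atm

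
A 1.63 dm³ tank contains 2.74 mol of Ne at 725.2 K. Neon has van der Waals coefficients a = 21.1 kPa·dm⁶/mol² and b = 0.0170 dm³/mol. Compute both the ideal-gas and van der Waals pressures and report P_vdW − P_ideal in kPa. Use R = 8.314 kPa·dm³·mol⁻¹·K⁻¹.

ΔP ≈ 239 kPa

Ideal: P_ideal = nRT/V = (2.74)(8.314)(725.2)/1.63 = 10135.2 kPa
vdW: P = nRT/(V − nb) − a n²/V² = 16520.3/1.58342 − 158.410/2.65690 = 10433.3 − 59.6221 = 10373.7 kPa
ΔP = 10373.7 − 10135.2 = 239 kPa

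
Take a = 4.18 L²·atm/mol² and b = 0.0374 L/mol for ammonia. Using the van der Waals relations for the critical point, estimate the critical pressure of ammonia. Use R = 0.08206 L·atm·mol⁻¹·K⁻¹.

P_c ≈ 110.7 atm

For a van der Waals gas, P_c = a/(27b²).
P_c = 4.18/(27×(0.0374)²) = 4.18/0.037767 = 110.7 atm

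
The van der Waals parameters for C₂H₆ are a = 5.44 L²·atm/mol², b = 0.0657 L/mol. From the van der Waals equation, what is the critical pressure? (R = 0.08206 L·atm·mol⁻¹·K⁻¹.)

P_c ≈ 46.68 atm

For a van der Waals gas, P_c = a/(27b²).
P_c = 5.44/(27×(0.0657)²) = 5.44/0.11655 = 46.68 atm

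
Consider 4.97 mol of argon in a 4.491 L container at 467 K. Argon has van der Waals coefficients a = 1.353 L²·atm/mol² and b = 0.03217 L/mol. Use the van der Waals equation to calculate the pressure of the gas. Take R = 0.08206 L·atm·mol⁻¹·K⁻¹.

P ≈ 42.32 atm

P = nRT/(V − nb) − a n²/V²
nRT/(V − nb) = (4.97)(0.08206)(467)/(4.491 − 4.97×0.03217) = 190.46/4.3311 = 43.975 atm
a n²/V² = (1.353)(4.97)²/(4.491)² = 1.6570 atm
P = 43.975 − 1.6570 = 42.32 atm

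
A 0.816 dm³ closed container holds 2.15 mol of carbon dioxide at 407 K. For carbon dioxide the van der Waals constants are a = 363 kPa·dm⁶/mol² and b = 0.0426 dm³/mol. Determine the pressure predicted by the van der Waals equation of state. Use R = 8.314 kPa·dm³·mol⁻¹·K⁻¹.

P = nRT/(V − nb) − a n²/V²
nRT/(V − nb) = (2.15)(8.314)(407)/(0.816 − 2.15×0.0426) = 7275.2/0.72441 = 10043 kPa
a n²/V² = (363)(2.15)²/(0.816)² = 2520.0 kPa
P = 10043 − 2520.0 = 7523 kPa

P ≈ 7523 kPa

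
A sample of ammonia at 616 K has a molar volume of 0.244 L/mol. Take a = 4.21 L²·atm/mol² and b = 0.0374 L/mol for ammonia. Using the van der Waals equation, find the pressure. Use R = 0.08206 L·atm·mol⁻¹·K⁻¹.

P ≈ 174.0 atm

P = RT/(V_m − b) − a/V_m²
RT/(V_m − b) = (0.08206)(616)/(0.244 − 0.0374) = 50.549/0.20660 = 244.67 atm
a/V_m² = 4.21/(0.244)² = 70.714 atm
P = 244.67 − 70.714 = 174.0 atm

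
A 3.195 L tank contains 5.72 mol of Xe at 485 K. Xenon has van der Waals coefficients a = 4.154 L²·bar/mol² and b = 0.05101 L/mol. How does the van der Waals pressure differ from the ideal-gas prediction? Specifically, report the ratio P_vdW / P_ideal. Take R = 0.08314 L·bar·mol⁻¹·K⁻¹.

P_vdW / P_ideal ≈ 0.9161

Ideal: P_ideal = nRT/V = (5.72)(0.08314)(485)/3.195 = 72.1900 bar
vdW: P = nRT/(V − nb) − a n²/V² = 230.647/2.90322 − 135.912/10.2080 = 79.4452 − 13.3143 = 66.1309 bar
Ratio = 66.1309/72.1900 = 0.9161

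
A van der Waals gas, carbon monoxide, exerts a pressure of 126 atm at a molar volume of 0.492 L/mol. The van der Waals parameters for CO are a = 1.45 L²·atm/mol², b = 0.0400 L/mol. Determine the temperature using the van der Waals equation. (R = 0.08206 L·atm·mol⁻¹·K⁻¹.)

T ≈ 727.0 K

T = (P + a/V_m²)(V_m − b)/R
P + a/V_m² = 126 + 1.45/(0.492)² = 131.99 atm
V_m − b = 0.492 − 0.0400 = 0.45200 L/mol
T = (131.99)(0.45200)/0.08206 = 727.0 K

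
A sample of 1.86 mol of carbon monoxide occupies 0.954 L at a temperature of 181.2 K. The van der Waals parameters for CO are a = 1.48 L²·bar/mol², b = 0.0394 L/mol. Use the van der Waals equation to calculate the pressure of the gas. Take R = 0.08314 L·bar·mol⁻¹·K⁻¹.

P = nRT/(V − nb) − a n²/V²
nRT/(V − nb) = (1.86)(0.08314)(181.2)/(0.954 − 1.86×0.0394) = 28.021/0.88072 = 31.816 bar
a n²/V² = (1.48)(1.86)²/(0.954)² = 5.6259 bar
P = 31.816 − 5.6259 = 26.19 bar

P ≈ 26.19 bar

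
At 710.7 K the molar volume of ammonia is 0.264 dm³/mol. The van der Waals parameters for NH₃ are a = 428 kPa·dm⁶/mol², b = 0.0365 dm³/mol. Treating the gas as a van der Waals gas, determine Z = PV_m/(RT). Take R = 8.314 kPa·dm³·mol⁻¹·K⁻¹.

Z ≈ 0.8861

P = RT/(V_m − b) − a/V_m² = (8.314)(710.7)/(0.264 − 0.0365) − 428/(0.264)²
  = 5908.8/0.22750 − 6141.0 = 25973 − 6141.0 = 19832 kPa
Z = PV_m/(RT) = (19832)(0.264)/((8.314)(710.7)) = 5235.6/5908.8 = 0.8861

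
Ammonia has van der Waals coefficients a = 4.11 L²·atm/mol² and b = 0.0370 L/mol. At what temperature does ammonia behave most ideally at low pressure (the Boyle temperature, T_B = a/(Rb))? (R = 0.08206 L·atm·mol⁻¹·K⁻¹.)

T_B ≈ 1354 K

For a van der Waals gas the second virial coefficient B₂ = b − a/(RT) vanishes at T_B = a/(Rb).
T_B = 4.11/(0.08206×0.0370) = 4.11/0.0030362 = 1354 K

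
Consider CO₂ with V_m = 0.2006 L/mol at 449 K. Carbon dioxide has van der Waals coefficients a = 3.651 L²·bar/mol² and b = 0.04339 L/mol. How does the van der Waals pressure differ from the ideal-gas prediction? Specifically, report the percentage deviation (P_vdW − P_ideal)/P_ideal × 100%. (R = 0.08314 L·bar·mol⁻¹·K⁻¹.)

-21.16 %

Ideal: P_ideal = RT/V_m = (0.08314)(449)/0.2006 = 186.091 bar
vdW: P = RT/(V_m − b) − a/V_m² = 37.3299/0.157210 − 3.651/0.0402404 = 237.452 − 90.7297 = 146.722 bar
% deviation = (146.722 − 186.091)/186.091 × 100% = -21.16%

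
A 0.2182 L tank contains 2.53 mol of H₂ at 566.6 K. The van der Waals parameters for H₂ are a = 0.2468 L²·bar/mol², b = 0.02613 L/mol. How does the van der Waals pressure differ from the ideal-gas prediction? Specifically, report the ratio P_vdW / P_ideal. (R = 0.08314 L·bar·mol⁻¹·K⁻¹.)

Ideal: P_ideal = nRT/V = (2.53)(0.08314)(566.6)/0.2182 = 546.201 bar
vdW: P = nRT/(V − nb) − a n²/V² = 119.181/0.152091 − 1.57974/0.0476112 = 783.616 − 33.1800 = 750.436 bar
Ratio = 750.436/546.201 = 1.374

P_vdW / P_ideal ≈ 1.374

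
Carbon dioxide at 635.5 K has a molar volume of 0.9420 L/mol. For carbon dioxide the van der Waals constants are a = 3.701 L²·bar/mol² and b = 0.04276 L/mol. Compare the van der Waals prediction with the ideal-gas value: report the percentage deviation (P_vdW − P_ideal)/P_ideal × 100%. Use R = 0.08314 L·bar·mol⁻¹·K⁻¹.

Ideal: P_ideal = RT/V_m = (0.08314)(635.5)/0.9420 = 56.0886 bar
vdW: P = RT/(V_m − b) − a/V_m² = 52.8355/0.899240 − 3.701/0.887364 = 58.7557 − 4.17078 = 54.5849 bar
% deviation = (54.5849 − 56.0886)/56.0886 × 100% = -2.68%

-2.68 %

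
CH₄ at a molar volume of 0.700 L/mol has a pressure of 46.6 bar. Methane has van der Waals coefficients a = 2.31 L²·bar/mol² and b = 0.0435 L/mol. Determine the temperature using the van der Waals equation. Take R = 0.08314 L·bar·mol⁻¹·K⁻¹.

T ≈ 405.2 K

T = (P + a/V_m²)(V_m − b)/R
P + a/V_m² = 46.6 + 2.31/(0.700)² = 51.314 bar
V_m − b = 0.700 − 0.0435 = 0.65650 L/mol
T = (51.314)(0.65650)/0.08314 = 405.2 K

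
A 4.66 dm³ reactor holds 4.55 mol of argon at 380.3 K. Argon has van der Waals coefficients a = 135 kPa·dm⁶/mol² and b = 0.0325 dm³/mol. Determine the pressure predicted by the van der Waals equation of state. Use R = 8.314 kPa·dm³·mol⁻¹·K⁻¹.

P = nRT/(V − nb) − a n²/V²
nRT/(V − nb) = (4.55)(8.314)(380.3)/(4.66 − 4.55×0.0325) = 14386/4.5121 = 3188.3 kPa
a n²/V² = (135)(4.55)²/(4.66)² = 128.70 kPa
P = 3188.3 − 128.70 = 3060 kPa

P ≈ 3060 kPa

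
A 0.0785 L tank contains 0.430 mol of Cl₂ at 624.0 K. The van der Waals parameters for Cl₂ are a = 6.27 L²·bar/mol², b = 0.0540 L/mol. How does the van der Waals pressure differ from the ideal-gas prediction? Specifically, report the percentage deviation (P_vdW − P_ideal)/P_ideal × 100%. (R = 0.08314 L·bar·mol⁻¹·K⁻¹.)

-24.20 %

Ideal: P_ideal = nRT/V = (0.430)(0.08314)(624.0)/0.0785 = 284.180 bar
vdW: P = nRT/(V − nb) − a n²/V² = 22.3081/0.0552800 − 1.15932/0.00616225 = 403.547 − 188.133 = 215.414 bar
% deviation = (215.414 − 284.180)/284.180 × 100% = -24.20%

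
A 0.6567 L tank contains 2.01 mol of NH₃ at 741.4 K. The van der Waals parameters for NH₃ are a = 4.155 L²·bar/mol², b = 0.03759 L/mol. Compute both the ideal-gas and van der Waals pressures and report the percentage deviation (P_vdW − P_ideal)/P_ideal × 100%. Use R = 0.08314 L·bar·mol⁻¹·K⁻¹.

Ideal: P_ideal = nRT/V = (2.01)(0.08314)(741.4)/0.6567 = 188.665 bar
vdW: P = nRT/(V − nb) − a n²/V² = 123.896/0.581144 − 16.7866/0.431255 = 213.193 − 38.9250 = 174.268 bar
% deviation = (174.268 − 188.665)/188.665 × 100% = -7.63%

-7.63 %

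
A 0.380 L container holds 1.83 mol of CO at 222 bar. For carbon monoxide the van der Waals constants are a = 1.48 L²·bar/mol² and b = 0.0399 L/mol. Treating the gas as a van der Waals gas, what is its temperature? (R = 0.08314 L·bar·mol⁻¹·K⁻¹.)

T ≈ 517.2 K

T = (P + a n²/V²)(V − nb)/(nR)
P + a n²/V² = 222 + (1.48)(1.83)²/(0.380)² = 256.32 bar
V − nb = 0.380 − (1.83)(0.0399) = 0.30698 L
T = (256.32)(0.30698)/((1.83)(0.08314)) = 517.2 K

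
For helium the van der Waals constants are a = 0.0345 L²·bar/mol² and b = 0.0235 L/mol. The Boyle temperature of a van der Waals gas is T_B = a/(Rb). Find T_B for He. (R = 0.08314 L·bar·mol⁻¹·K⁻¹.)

T_B ≈ 17.66 K

For a van der Waals gas the second virial coefficient B₂ = b − a/(RT) vanishes at T_B = a/(Rb).
T_B = 0.0345/(0.08314×0.0235) = 0.0345/0.0019538 = 17.66 K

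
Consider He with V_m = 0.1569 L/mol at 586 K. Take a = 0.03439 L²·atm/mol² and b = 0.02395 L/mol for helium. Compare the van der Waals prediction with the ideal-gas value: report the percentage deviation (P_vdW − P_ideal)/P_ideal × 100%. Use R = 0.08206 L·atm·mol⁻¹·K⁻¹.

17.56 %

Ideal: P_ideal = RT/V_m = (0.08206)(586)/0.1569 = 306.483 atm
vdW: P = RT/(V_m − b) − a/V_m² = 48.0872/0.132950 − 0.03439/0.0246176 = 361.694 − 1.39697 = 360.297 atm
% deviation = (360.297 − 306.483)/306.483 × 100% = 17.56%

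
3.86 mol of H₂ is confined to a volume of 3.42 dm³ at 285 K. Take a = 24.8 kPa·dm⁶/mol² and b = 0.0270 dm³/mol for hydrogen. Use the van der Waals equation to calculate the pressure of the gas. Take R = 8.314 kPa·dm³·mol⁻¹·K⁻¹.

P ≈ 2727 kPa

P = nRT/(V − nb) − a n²/V²
nRT/(V − nb) = (3.86)(8.314)(285)/(3.42 − 3.86×0.0270) = 9146.2/3.3158 = 2758.4 kPa
a n²/V² = (24.8)(3.86)²/(3.42)² = 31.592 kPa
P = 2758.4 − 31.592 = 2727 kPa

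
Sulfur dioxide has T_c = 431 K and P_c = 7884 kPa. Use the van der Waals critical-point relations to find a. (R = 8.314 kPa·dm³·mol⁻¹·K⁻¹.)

a ≈ 687.1 kPa·dm⁶/mol²

From T_c = 8a/(27Rb) and P_c = a/(27b²): a = 27 R² T_c²/(64 P_c).
a = 27×(8.314)²×(431)²/(64×7884) = 346687629/504576 = 687.1 kPa·dm⁶/mol²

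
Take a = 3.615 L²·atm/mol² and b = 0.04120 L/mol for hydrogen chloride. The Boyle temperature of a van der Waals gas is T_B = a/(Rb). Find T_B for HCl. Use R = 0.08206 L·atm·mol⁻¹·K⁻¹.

T_B ≈ 1069 K

For a van der Waals gas the second virial coefficient B₂ = b − a/(RT) vanishes at T_B = a/(Rb).
T_B = 3.615/(0.08206×0.04120) = 3.615/0.0033809 = 1069 K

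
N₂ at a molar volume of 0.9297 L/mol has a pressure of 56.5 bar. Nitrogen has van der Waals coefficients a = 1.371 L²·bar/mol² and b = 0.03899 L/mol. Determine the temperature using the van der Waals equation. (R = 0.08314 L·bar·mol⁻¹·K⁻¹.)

T ≈ 622.3 K

T = (P + a/V_m²)(V_m − b)/R
P + a/V_m² = 56.5 + 1.371/(0.9297)² = 58.086 bar
V_m − b = 0.9297 − 0.03899 = 0.89071 L/mol
T = (58.086)(0.89071)/0.08314 = 622.3 K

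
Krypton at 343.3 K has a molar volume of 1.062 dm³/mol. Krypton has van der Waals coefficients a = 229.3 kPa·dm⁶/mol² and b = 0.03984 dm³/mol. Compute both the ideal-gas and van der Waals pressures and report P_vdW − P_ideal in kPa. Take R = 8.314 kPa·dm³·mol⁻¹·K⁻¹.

ΔP ≈ -98.6 kPa

Ideal: P_ideal = RT/V_m = (8.314)(343.3)/1.062 = 2687.57 kPa
vdW: P = RT/(V_m − b) − a/V_m² = 2854.20/1.02216 − 229.3/1.12784 = 2792.32 − 203.309 = 2589.01 kPa
ΔP = 2589.01 − 2687.57 = -98.6 kPa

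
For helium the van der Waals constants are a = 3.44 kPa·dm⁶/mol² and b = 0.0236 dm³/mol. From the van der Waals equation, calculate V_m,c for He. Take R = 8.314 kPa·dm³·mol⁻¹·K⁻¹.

For a van der Waals gas, V_m,c = 3b.
V_m,c = 3×0.0236 = 0.07080 dm³/mol

V_m,c ≈ 0.07080 dm³/mol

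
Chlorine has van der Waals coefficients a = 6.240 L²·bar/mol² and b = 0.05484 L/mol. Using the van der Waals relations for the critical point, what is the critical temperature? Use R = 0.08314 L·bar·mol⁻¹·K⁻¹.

For a van der Waals gas, T_c = 8a/(27Rb).
T_c = 8×6.240/(27×0.08314×0.05484) = 49.920/0.12310 = 405.5 K

T_c ≈ 405.5 K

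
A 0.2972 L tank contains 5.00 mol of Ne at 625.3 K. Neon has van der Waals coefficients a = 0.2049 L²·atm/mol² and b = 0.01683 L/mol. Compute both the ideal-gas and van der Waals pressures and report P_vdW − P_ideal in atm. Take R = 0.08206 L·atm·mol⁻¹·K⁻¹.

Ideal: P_ideal = nRT/V = (5.00)(0.08206)(625.3)/0.2972 = 863.259 atm
vdW: P = nRT/(V − nb) − a n²/V² = 256.561/0.213050 − 5.12250/0.0883278 = 1204.23 − 57.9942 = 1146.24 atm
ΔP = 1146.24 − 863.259 = 283.0 atm

ΔP ≈ 283.0 atm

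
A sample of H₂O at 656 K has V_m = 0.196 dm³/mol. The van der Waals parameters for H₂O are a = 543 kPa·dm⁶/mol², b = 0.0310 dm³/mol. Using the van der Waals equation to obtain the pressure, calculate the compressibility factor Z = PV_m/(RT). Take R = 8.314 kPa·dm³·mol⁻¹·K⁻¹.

P = RT/(V_m − b) − a/V_m² = (8.314)(656)/(0.196 − 0.0310) − 543/(0.196)²
  = 5454.0/0.16500 − 14135 = 33055 − 14135 = 18920 kPa
Z = PV_m/(RT) = (18920)(0.196)/((8.314)(656)) = 3708.3/5454.0 = 0.6799

Z ≈ 0.6799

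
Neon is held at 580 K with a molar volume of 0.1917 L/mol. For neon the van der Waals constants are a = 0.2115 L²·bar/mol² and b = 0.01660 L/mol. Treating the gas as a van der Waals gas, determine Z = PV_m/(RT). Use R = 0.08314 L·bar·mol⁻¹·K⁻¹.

P = RT/(V_m − b) − a/V_m² = (0.08314)(580)/(0.1917 − 0.01660) − 0.2115/(0.1917)²
  = 48.221/0.17510 − 5.7553 = 275.39 − 5.7553 = 269.63 bar
Z = PV_m/(RT) = (269.63)(0.1917)/((0.08314)(580)) = 51.688/48.221 = 1.072

Z ≈ 1.072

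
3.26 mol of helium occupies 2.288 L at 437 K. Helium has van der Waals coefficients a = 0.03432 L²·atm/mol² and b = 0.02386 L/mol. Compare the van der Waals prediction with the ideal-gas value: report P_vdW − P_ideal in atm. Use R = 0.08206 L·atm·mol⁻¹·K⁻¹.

Ideal: P_ideal = nRT/V = (3.26)(0.08206)(437)/2.288 = 51.0945 atm
vdW: P = nRT/(V − nb) − a n²/V² = 116.904/2.21022 − 0.364739/5.23494 = 52.8925 − 0.0696740 = 52.8228 atm
ΔP = 52.8228 − 51.0945 = 1.728 atm

ΔP ≈ 1.728 atm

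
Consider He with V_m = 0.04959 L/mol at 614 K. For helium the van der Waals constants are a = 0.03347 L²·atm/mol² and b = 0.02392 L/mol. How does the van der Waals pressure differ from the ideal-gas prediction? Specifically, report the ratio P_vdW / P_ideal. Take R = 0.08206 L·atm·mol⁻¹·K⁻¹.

Ideal: P_ideal = RT/V_m = (0.08206)(614)/0.04959 = 1016.03 atm
vdW: P = RT/(V_m − b) − a/V_m² = 50.3848/0.0256700 − 0.03347/0.00245917 = 1962.79 − 13.6103 = 1949.18 atm
Ratio = 1949.18/1016.03 = 1.918

P_vdW / P_ideal ≈ 1.918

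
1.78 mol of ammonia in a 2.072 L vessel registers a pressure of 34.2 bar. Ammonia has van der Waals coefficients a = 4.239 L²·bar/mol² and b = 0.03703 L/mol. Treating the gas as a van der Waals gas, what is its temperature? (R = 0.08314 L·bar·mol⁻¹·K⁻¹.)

T = (P + a n²/V²)(V − nb)/(nR)
P + a n²/V² = 34.2 + (4.239)(1.78)²/(2.072)² = 37.328 bar
V − nb = 2.072 − (1.78)(0.03703) = 2.0061 L
T = (37.328)(2.0061)/((1.78)(0.08314)) = 506.0 K

T ≈ 506.0 K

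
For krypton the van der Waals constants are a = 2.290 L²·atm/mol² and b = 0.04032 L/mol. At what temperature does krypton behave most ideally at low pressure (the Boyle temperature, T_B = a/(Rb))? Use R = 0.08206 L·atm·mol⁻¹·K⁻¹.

T_B ≈ 692.1 K

For a van der Waals gas the second virial coefficient B₂ = b − a/(RT) vanishes at T_B = a/(Rb).
T_B = 2.290/(0.08206×0.04032) = 2.290/0.0033087 = 692.1 K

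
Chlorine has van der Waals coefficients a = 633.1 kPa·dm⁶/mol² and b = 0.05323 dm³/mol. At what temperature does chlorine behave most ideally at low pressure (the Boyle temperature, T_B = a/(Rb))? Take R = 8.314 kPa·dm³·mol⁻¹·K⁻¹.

T_B ≈ 1431 K

For a van der Waals gas the second virial coefficient B₂ = b − a/(RT) vanishes at T_B = a/(Rb).
T_B = 633.1/(8.314×0.05323) = 633.1/0.44255 = 1431 K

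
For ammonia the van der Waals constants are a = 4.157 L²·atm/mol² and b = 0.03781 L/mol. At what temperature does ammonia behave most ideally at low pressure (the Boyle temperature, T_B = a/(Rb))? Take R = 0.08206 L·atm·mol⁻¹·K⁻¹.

For a van der Waals gas the second virial coefficient B₂ = b − a/(RT) vanishes at T_B = a/(Rb).
T_B = 4.157/(0.08206×0.03781) = 4.157/0.0031027 = 1340 K

T_B ≈ 1340 K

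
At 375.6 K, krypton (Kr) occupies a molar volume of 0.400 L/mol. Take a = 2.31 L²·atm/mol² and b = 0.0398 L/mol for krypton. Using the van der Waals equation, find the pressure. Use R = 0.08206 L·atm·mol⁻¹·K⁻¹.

P = RT/(V_m − b) − a/V_m²
RT/(V_m − b) = (0.08206)(375.6)/(0.400 − 0.0398) = 30.822/0.36020 = 85.569 atm
a/V_m² = 2.31/(0.400)² = 14.438 atm
P = 85.569 − 14.438 = 71.13 atm

P ≈ 71.13 atm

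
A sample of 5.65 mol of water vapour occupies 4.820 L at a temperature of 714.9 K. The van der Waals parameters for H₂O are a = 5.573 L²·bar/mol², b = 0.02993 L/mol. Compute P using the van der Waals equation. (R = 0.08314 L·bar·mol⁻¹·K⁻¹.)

P = nRT/(V − nb) − a n²/V²
nRT/(V − nb) = (5.65)(0.08314)(714.9)/(4.820 − 5.65×0.02993) = 335.82/4.6509 = 72.205 bar
a n²/V² = (5.573)(5.65)²/(4.820)² = 7.6576 bar
P = 72.205 − 7.6576 = 64.55 bar

P ≈ 64.55 bar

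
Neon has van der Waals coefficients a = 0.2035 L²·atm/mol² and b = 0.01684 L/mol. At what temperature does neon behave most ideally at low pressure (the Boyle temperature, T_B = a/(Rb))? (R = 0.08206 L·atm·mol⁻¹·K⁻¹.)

T_B ≈ 147.3 K

For a van der Waals gas the second virial coefficient B₂ = b − a/(RT) vanishes at T_B = a/(Rb).
T_B = 0.2035/(0.08206×0.01684) = 0.2035/0.0013819 = 147.3 K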